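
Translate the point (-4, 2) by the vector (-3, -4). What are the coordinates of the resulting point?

Translation by (-3, -4) (homogeneous matrix [[1, 0, -3], [0, 1, -4], [0, 0, 1]]):
x' = -4 + -3 = -7
y' = 2 + -4 = -2
Result: (-7, -2)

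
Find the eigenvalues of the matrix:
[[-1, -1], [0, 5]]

Characteristic equation: det(A - λI) = 0
λ² - (trace)λ + (det) = 0
trace = -1 + 5 = 4, det = (-1)(5) - (-1)(0) = -5
λ² - (4)λ + (-5) = 0
λ = (4 ± √((4)² - 4·(-5))) / 2 = (4 ± √36) / 2
Solving: λ = -1, 5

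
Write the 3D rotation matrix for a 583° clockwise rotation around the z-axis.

Rotation matrix for clockwise 583° around z-axis:
A clockwise rotation by 583° is a counterclockwise rotation by -583°.
cos(-583°) = -0.7314, sin(-583°) = 0.6820
Result: [[-0.7314, -0.6820, 0], [0.6820, -0.7314, 0], [0, 0, 1]]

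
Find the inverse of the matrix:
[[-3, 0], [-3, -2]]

For [[a,b],[c,d]], inverse = (1/det)·[[d,-b],[-c,a]]
det = (-3)(-2) - (0)(-3) = 6 - 0 = 6
Inverse = (1/6)·[[-2, 0], [3, -3]]
= [[-1/3, 0], [1/2, -1/2]]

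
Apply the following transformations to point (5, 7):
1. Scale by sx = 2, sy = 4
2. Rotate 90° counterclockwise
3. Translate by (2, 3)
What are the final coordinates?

Step 1: Scale → (10, 28)
Step 2: Rotate 90° → (-28, 10)
Step 3: Translate → (-26, 13)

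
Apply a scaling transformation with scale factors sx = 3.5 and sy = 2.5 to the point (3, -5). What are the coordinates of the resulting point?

Scaling matrix:
[[3.50, 0], [0, 2.50]]
Result: (3 × 3.5, -5 × 2.5) = (10.5, -12.5)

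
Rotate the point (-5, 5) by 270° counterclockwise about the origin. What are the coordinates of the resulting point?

Rotation matrix for 270°: [[cos 270°, -sin 270°], [sin 270°, cos 270°]] = [[0, 1], [-1, 0]]
[[0, 1], [-1, 0]] × [-5, 5]ᵀ = [5, 5]ᵀ
Result: (5, 5)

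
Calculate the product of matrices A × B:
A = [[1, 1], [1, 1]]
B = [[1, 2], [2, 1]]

Matrix multiplication:
C[0][0] = 1×1 + 1×2 = 3
C[0][1] = 1×2 + 1×1 = 3
C[1][0] = 1×1 + 1×2 = 3
C[1][1] = 1×2 + 1×1 = 3
Result: [[3, 3], [3, 3]]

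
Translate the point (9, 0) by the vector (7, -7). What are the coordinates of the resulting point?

Translation by (7, -7) (homogeneous matrix [[1, 0, 7], [0, 1, -7], [0, 0, 1]]):
x' = 9 + 7 = 16
y' = 0 + -7 = -7
Result: (16, -7)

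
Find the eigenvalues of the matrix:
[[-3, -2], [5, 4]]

Characteristic equation: det(A - λI) = 0
λ² - (trace)λ + (det) = 0
trace = -3 + 4 = 1, det = (-3)(4) - (-2)(5) = -2
λ² - (1)λ + (-2) = 0
λ = (1 ± √((1)² - 4·(-2))) / 2 = (1 ± √9) / 2
Solving: λ = -1, 2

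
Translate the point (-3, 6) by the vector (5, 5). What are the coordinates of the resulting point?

Translation by (5, 5) (homogeneous matrix [[1, 0, 5], [0, 1, 5], [0, 0, 1]]):
x' = -3 + 5 = 2
y' = 6 + 5 = 11
Result: (2, 11)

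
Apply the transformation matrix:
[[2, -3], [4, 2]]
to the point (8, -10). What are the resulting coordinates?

Matrix multiplication:
[[2, -3], [4, 2]] × [8, -10]ᵀ
= [(2)(8) + (-3)(-10), (4)(8) + (2)(-10)]ᵀ
= [46, 12]ᵀ
Result: (46, 12)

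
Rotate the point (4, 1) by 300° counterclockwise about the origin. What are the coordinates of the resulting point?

Rotation matrix for 300°: [[cos 300°, -sin 300°], [sin 300°, cos 300°]] ≈ [[0.500000, 0.866025], [-0.866025, 0.500000]]
[[0.500000, 0.866025], [-0.866025, 0.500000]] × [4, 1]ᵀ ≈ [2.8660, -2.9641]ᵀ
Result: (2.8660, -2.9641)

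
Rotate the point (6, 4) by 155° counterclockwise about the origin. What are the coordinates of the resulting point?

Rotation matrix for 155°: [[cos 155°, -sin 155°], [sin 155°, cos 155°]] ≈ [[-0.906308, -0.422618], [0.422618, -0.906308]]
[[-0.906308, -0.422618], [0.422618, -0.906308]] × [6, 4]ᵀ ≈ [-7.1283, -1.0895]ᵀ
Result: (-7.1283, -1.0895)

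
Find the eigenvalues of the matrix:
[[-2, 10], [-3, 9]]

Characteristic equation: det(A - λI) = 0
λ² - (trace)λ + (det) = 0
trace = -2 + 9 = 7, det = (-2)(9) - (10)(-3) = 12
λ² - (7)λ + (12) = 0
λ = (7 ± √((7)² - 4·(12))) / 2 = (7 ± √1) / 2
Solving: λ = 3, 4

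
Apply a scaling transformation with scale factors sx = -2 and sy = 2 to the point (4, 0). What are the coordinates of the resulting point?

Scaling matrix:
[[-2, 0], [0, 2]]
Result: (4 × -2, 0 × 2) = (-8, 0)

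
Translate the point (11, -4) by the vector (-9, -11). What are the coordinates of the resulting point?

Translation by (-9, -11) (homogeneous matrix [[1, 0, -9], [0, 1, -11], [0, 0, 1]]):
x' = 11 + -9 = 2
y' = -4 + -11 = -15
Result: (2, -15)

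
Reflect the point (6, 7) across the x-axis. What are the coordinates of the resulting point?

Reflection across x-axis: (6, 7) → (6, -7)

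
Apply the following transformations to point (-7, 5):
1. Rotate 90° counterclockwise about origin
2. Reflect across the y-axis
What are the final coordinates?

Step 1: Rotate 90° → (-5, -7)
Step 2: Reflect across y-axis → (5, -7)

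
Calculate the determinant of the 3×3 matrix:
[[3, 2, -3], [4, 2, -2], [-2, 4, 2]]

Expansion along first row:
det = 3·det([[2,-2],[4,2]]) - 2·det([[4,-2],[-2,2]]) + -3·det([[4,2],[-2,4]])
    = 3·(2·2 - -2·4) - 2·(4·2 - -2·-2) + -3·(4·4 - 2·-2)
    = 3·12 - 2·4 + -3·20
    = 36 + -8 + -60 = -32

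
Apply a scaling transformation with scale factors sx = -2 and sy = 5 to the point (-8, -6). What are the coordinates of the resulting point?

Scaling matrix:
[[-2, 0], [0, 5]]
Result: (-8 × -2, -6 × 5) = (16, -30)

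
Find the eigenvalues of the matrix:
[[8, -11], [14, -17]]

Characteristic equation: det(A - λI) = 0
λ² - (trace)λ + (det) = 0
trace = 8 + -17 = -9, det = (8)(-17) - (-11)(14) = 18
λ² - (-9)λ + (18) = 0
λ = (-9 ± √((-9)² - 4·(18))) / 2 = (-9 ± √9) / 2
Solving: λ = -6, -3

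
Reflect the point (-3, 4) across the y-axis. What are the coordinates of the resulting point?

Reflection across y-axis: (-3, 4) → (3, 4)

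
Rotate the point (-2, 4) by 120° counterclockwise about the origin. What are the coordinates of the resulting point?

Rotation matrix for 120°: [[cos 120°, -sin 120°], [sin 120°, cos 120°]] ≈ [[-0.500000, -0.866025], [0.866025, -0.500000]]
[[-0.500000, -0.866025], [0.866025, -0.500000]] × [-2, 4]ᵀ ≈ [-2.4641, -3.7321]ᵀ
Result: (-2.4641, -3.7321)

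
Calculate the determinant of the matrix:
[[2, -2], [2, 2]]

For a 2×2 matrix [[a, b], [c, d]], det = ad - bc
det = (2)(2) - (-2)(2) = 4 - -4 = 8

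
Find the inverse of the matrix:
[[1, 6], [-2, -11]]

For [[a,b],[c,d]], inverse = (1/det)·[[d,-b],[-c,a]]
det = (1)(-11) - (6)(-2) = -11 - -12 = 1
Inverse = [[-11, -6], [2, 1]]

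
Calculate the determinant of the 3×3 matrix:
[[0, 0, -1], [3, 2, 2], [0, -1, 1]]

Expansion along first row:
det = 0·det([[2,2],[-1,1]]) - 0·det([[3,2],[0,1]]) + -1·det([[3,2],[0,-1]])
    = 0·(2·1 - 2·-1) - 0·(3·1 - 2·0) + -1·(3·-1 - 2·0)
    = 0·4 - 0·3 + -1·-3
    = 0 + 0 + 3 = 3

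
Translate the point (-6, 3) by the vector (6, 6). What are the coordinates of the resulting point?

Translation by (6, 6) (homogeneous matrix [[1, 0, 6], [0, 1, 6], [0, 0, 1]]):
x' = -6 + 6 = 0
y' = 3 + 6 = 9
Result: (0, 9)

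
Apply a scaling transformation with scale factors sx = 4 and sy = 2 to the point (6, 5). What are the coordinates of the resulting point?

Scaling matrix:
[[4, 0], [0, 2]]
Result: (6 × 4, 5 × 2) = (24, 10)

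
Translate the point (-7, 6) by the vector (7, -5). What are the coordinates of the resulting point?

Translation by (7, -5) (homogeneous matrix [[1, 0, 7], [0, 1, -5], [0, 0, 1]]):
x' = -7 + 7 = 0
y' = 6 + -5 = 1
Result: (0, 1)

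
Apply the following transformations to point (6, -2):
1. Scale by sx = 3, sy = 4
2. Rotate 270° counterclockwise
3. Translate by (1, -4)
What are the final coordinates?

Step 1: Scale → (18, -8)
Step 2: Rotate 270° → (-8, -18)
Step 3: Translate → (-7, -22)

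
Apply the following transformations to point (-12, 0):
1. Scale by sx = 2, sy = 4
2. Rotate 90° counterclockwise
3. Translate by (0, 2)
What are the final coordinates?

Step 1: Scale → (-24, 0)
Step 2: Rotate 90° → (0, -24)
Step 3: Translate → (0, -22)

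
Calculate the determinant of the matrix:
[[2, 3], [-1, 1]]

For a 2×2 matrix [[a, b], [c, d]], det = ad - bc
det = (2)(1) - (3)(-1) = 2 - -3 = 5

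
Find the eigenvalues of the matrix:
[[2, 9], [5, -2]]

Characteristic equation: det(A - λI) = 0
λ² - (trace)λ + (det) = 0
trace = 2 + -2 = 0, det = (2)(-2) - (9)(5) = -49
λ² - (0)λ + (-49) = 0
λ = (0 ± √((0)² - 4·(-49))) / 2 = (0 ± √196) / 2
Solving: λ = -7, 7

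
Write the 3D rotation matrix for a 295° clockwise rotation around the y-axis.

Rotation matrix for clockwise 295° around y-axis:
A clockwise rotation by 295° is a counterclockwise rotation by -295°.
cos(-295°) = 0.4226, sin(-295°) = 0.9063
Result: [[0.4226, 0, 0.9063], [0, 1, 0], [-0.9063, 0, 0.4226]]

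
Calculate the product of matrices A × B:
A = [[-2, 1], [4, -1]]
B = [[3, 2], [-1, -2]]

Matrix multiplication:
C[0][0] = -2×3 + 1×-1 = -7
C[0][1] = -2×2 + 1×-2 = -6
C[1][0] = 4×3 + -1×-1 = 13
C[1][1] = 4×2 + -1×-2 = 10
Result: [[-7, -6], [13, 10]]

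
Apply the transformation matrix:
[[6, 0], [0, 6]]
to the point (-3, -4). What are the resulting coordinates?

Matrix multiplication:
[[6, 0], [0, 6]] × [-3, -4]ᵀ
= [(6)(-3) + (0)(-4), (0)(-3) + (6)(-4)]ᵀ
= [-18, -24]ᵀ
Result: (-18, -24)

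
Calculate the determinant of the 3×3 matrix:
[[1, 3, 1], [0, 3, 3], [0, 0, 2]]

Expansion along first row:
det = 1·det([[3,3],[0,2]]) - 3·det([[0,3],[0,2]]) + 1·det([[0,3],[0,0]])
    = 1·(3·2 - 3·0) - 3·(0·2 - 3·0) + 1·(0·0 - 3·0)
    = 1·6 - 3·0 + 1·0
    = 6 + 0 + 0 = 6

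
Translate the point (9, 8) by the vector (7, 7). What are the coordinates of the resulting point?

Translation by (7, 7) (homogeneous matrix [[1, 0, 7], [0, 1, 7], [0, 0, 1]]):
x' = 9 + 7 = 16
y' = 8 + 7 = 15
Result: (16, 15)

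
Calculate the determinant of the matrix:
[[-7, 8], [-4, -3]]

For a 2×2 matrix [[a, b], [c, d]], det = ad - bc
det = (-7)(-3) - (8)(-4) = 21 - -32 = 53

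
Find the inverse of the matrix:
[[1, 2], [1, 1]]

For [[a,b],[c,d]], inverse = (1/det)·[[d,-b],[-c,a]]
det = (1)(1) - (2)(1) = 1 - 2 = -1
Inverse = (1/-1)·[[1, -2], [-1, 1]]
= [[-1, 2], [1, -1]]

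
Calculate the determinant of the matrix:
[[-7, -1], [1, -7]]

For a 2×2 matrix [[a, b], [c, d]], det = ad - bc
det = (-7)(-7) - (-1)(1) = 49 - -1 = 50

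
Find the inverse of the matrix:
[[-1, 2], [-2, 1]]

For [[a,b],[c,d]], inverse = (1/det)·[[d,-b],[-c,a]]
det = (-1)(1) - (2)(-2) = -1 - -4 = 3
Inverse = (1/3)·[[1, -2], [2, -1]]
= [[1/3, -2/3], [2/3, -1/3]]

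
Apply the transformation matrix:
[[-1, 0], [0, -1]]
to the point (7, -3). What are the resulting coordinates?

Matrix multiplication:
[[-1, 0], [0, -1]] × [7, -3]ᵀ
= [(-1)(7) + (0)(-3), (0)(7) + (-1)(-3)]ᵀ
= [-7, 3]ᵀ
Result: (-7, 3)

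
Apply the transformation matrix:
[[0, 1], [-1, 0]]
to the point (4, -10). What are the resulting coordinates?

Matrix multiplication:
[[0, 1], [-1, 0]] × [4, -10]ᵀ
= [(0)(4) + (1)(-10), (-1)(4) + (0)(-10)]ᵀ
= [-10, -4]ᵀ
Result: (-10, -4)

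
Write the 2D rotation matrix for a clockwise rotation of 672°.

Rotation matrix formula: [[cos θ, -sin θ], [sin θ, cos θ]]
A clockwise rotation by 672° is equivalent to a counterclockwise rotation by -672°.
For θ = -672°:
cos(-672°) = 0.6691
sin(-672°) = 0.7431
Result: [[0.6691, -0.7431], [0.7431, 0.6691]]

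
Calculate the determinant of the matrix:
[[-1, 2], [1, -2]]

For a 2×2 matrix [[a, b], [c, d]], det = ad - bc
det = (-1)(-2) - (2)(1) = 2 - 2 = 0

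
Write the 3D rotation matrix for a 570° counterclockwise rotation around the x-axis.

Rotation matrix for counterclockwise 570° around x-axis:
cos(570°) = -√3/2, sin(570°) = -1/2
Result: [[1, 0, 0], [0, -√3/2, 1/2], [0, -1/2, -√3/2]]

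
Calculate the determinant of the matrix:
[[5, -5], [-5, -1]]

For a 2×2 matrix [[a, b], [c, d]], det = ad - bc
det = (5)(-1) - (-5)(-5) = -5 - 25 = -30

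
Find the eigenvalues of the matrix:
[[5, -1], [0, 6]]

Characteristic equation: det(A - λI) = 0
λ² - (trace)λ + (det) = 0
trace = 5 + 6 = 11, det = (5)(6) - (-1)(0) = 30
λ² - (11)λ + (30) = 0
λ = (11 ± √((11)² - 4·(30))) / 2 = (11 ± √1) / 2
Solving: λ = 5, 6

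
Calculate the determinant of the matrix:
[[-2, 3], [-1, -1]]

For a 2×2 matrix [[a, b], [c, d]], det = ad - bc
det = (-2)(-1) - (3)(-1) = 2 - -3 = 5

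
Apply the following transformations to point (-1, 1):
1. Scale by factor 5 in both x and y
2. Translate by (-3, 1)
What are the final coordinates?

Step 1: Scale (-1, 1) by 5 → (-5, 5)
Step 2: Translate by (-3, 1) → (-8, 6)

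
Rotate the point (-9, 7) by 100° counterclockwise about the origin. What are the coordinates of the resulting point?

Rotation matrix for 100°: [[cos 100°, -sin 100°], [sin 100°, cos 100°]] ≈ [[-0.173648, -0.984808], [0.984808, -0.173648]]
[[-0.173648, -0.984808], [0.984808, -0.173648]] × [-9, 7]ᵀ ≈ [-5.3308, -10.0788]ᵀ
Result: (-5.3308, -10.0788)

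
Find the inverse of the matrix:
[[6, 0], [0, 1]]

For [[a,b],[c,d]], inverse = (1/det)·[[d,-b],[-c,a]]
det = (6)(1) - (0)(0) = 6 - 0 = 6
Inverse = (1/6)·[[1, 0], [0, 6]]
= [[1/6, 0], [0, 1]]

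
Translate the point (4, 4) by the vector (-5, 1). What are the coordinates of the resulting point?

Translation by (-5, 1) (homogeneous matrix [[1, 0, -5], [0, 1, 1], [0, 0, 1]]):
x' = 4 + -5 = -1
y' = 4 + 1 = 5
Result: (-1, 5)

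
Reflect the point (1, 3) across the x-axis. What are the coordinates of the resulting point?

Reflection across x-axis: (1, 3) → (1, -3)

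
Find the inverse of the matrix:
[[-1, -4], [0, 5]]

For [[a,b],[c,d]], inverse = (1/det)·[[d,-b],[-c,a]]
det = (-1)(5) - (-4)(0) = -5 - 0 = -5
Inverse = (1/-5)·[[5, 4], [0, -1]]
= [[-1, -4/5], [0, 1/5]]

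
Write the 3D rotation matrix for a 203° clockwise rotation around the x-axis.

Rotation matrix for clockwise 203° around x-axis:
A clockwise rotation by 203° is a counterclockwise rotation by -203°.
cos(-203°) = -0.9205, sin(-203°) = 0.3907
Result: [[1, 0, 0], [0, -0.9205, -0.3907], [0, 0.3907, -0.9205]]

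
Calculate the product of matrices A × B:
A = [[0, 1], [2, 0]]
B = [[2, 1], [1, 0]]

Matrix multiplication:
C[0][0] = 0×2 + 1×1 = 1
C[0][1] = 0×1 + 1×0 = 0
C[1][0] = 2×2 + 0×1 = 4
C[1][1] = 2×1 + 0×0 = 2
Result: [[1, 0], [4, 2]]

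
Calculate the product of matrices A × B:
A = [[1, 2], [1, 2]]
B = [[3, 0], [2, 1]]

Matrix multiplication:
C[0][0] = 1×3 + 2×2 = 7
C[0][1] = 1×0 + 2×1 = 2
C[1][0] = 1×3 + 2×2 = 7
C[1][1] = 1×0 + 2×1 = 2
Result: [[7, 2], [7, 2]]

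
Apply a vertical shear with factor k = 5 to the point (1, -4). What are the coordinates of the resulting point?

Shear matrix for vertical shear with factor k = 5:
[[1, 0], [5, 1]]
Result: (1, -4) → (1, 1)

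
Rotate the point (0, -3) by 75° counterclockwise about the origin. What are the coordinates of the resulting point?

Rotation matrix for 75°: [[cos 75°, -sin 75°], [sin 75°, cos 75°]] ≈ [[0.258819, -0.965926], [0.965926, 0.258819]]
[[0.258819, -0.965926], [0.965926, 0.258819]] × [0, -3]ᵀ ≈ [2.8978, -0.7765]ᵀ
Result: (2.8978, -0.7765)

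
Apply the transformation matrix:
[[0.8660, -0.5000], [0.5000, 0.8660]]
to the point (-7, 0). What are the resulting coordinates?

Matrix multiplication:
[[0.8660, -0.5000], [0.5000, 0.8660]] × [-7, 0]ᵀ
= [(0.8660)(-7) + (-0.5000)(0), (0.5000)(-7) + (0.8660)(0)]ᵀ
= [-6.0620, -3.5000]ᵀ
Result: (-6.0620, -3.5000)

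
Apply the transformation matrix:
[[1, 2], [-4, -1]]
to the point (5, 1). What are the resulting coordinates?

Matrix multiplication:
[[1, 2], [-4, -1]] × [5, 1]ᵀ
= [(1)(5) + (2)(1), (-4)(5) + (-1)(1)]ᵀ
= [7, -21]ᵀ
Result: (7, -21)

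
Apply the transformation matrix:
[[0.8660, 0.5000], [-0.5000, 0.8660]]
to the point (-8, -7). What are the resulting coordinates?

Matrix multiplication:
[[0.8660, 0.5000], [-0.5000, 0.8660]] × [-8, -7]ᵀ
= [(0.8660)(-8) + (0.5000)(-7), (-0.5000)(-8) + (0.8660)(-7)]ᵀ
= [-10.4280, -2.0620]ᵀ
Result: (-10.4280, -2.0620)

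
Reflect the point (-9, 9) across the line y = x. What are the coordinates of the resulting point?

Reflection across line y = x: (-9, 9) → (9, -9)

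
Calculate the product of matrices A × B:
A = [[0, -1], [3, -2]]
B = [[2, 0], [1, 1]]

Matrix multiplication:
C[0][0] = 0×2 + -1×1 = -1
C[0][1] = 0×0 + -1×1 = -1
C[1][0] = 3×2 + -2×1 = 4
C[1][1] = 3×0 + -2×1 = -2
Result: [[-1, -1], [4, -2]]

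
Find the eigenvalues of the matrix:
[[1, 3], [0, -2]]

Characteristic equation: det(A - λI) = 0
λ² - (trace)λ + (det) = 0
trace = 1 + -2 = -1, det = (1)(-2) - (3)(0) = -2
λ² - (-1)λ + (-2) = 0
λ = (-1 ± √((-1)² - 4·(-2))) / 2 = (-1 ± √9) / 2
Solving: λ = -2, 1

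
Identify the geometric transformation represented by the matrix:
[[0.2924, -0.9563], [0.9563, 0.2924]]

This matrix represents: rotation by 73° counterclockwise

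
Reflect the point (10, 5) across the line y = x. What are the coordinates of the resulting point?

Reflection across line y = x: (10, 5) → (5, 10)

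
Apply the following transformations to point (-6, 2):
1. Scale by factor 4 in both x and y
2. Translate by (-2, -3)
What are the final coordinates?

Step 1: Scale (-6, 2) by 4 → (-24, 8)
Step 2: Translate by (-2, -3) → (-26, 5)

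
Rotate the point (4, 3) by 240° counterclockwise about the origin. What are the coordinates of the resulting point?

Rotation matrix for 240°: [[cos 240°, -sin 240°], [sin 240°, cos 240°]] ≈ [[-0.500000, 0.866025], [-0.866025, -0.500000]]
[[-0.500000, 0.866025], [-0.866025, -0.500000]] × [4, 3]ᵀ ≈ [0.5981, -4.9641]ᵀ
Result: (0.5981, -4.9641)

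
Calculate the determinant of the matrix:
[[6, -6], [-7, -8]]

For a 2×2 matrix [[a, b], [c, d]], det = ad - bc
det = (6)(-8) - (-6)(-7) = -48 - 42 = -90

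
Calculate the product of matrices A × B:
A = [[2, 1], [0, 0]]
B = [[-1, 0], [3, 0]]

Matrix multiplication:
C[0][0] = 2×-1 + 1×3 = 1
C[0][1] = 2×0 + 1×0 = 0
C[1][0] = 0×-1 + 0×3 = 0
C[1][1] = 0×0 + 0×0 = 0
Result: [[1, 0], [0, 0]]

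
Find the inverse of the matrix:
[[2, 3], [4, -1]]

For [[a,b],[c,d]], inverse = (1/det)·[[d,-b],[-c,a]]
det = (2)(-1) - (3)(4) = -2 - 12 = -14
Inverse = (1/-14)·[[-1, -3], [-4, 2]]
= [[1/14, 3/14], [2/7, -1/7]]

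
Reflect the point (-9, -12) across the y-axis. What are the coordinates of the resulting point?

Reflection across y-axis: (-9, -12) → (9, -12)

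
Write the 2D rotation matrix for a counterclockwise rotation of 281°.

Rotation matrix formula: [[cos θ, -sin θ], [sin θ, cos θ]]
For θ = 281°:
cos(281°) = 0.1908
sin(281°) = -0.9816
Result: [[0.1908, 0.9816], [-0.9816, 0.1908]]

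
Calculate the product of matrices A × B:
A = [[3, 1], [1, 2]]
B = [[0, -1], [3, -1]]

Matrix multiplication:
C[0][0] = 3×0 + 1×3 = 3
C[0][1] = 3×-1 + 1×-1 = -4
C[1][0] = 1×0 + 2×3 = 6
C[1][1] = 1×-1 + 2×-1 = -3
Result: [[3, -4], [6, -3]]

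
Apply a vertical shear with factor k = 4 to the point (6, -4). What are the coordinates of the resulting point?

Shear matrix for vertical shear with factor k = 4:
[[1, 0], [4, 1]]
Result: (6, -4) → (6, 20)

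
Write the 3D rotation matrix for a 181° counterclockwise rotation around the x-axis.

Rotation matrix for counterclockwise 181° around x-axis:
cos(181°) = -0.9998, sin(181°) = -0.0175
Result: [[1, 0, 0], [0, -0.9998, 0.0175], [0, -0.0175, -0.9998]]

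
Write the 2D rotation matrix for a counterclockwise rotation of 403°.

Rotation matrix formula: [[cos θ, -sin θ], [sin θ, cos θ]]
For θ = 403°:
cos(403°) = 0.7314
sin(403°) = 0.6820
Result: [[0.7314, -0.6820], [0.6820, 0.7314]]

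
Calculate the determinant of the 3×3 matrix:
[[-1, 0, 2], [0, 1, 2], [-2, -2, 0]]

Expansion along first row:
det = -1·det([[1,2],[-2,0]]) - 0·det([[0,2],[-2,0]]) + 2·det([[0,1],[-2,-2]])
    = -1·(1·0 - 2·-2) - 0·(0·0 - 2·-2) + 2·(0·-2 - 1·-2)
    = -1·4 - 0·4 + 2·2
    = -4 + 0 + 4 = 0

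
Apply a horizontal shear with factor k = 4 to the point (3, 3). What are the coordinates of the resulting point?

Shear matrix for horizontal shear with factor k = 4:
[[1, 4], [0, 1]]
Result: (3, 3) → (15, 3)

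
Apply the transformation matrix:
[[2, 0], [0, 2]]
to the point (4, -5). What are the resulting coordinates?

Matrix multiplication:
[[2, 0], [0, 2]] × [4, -5]ᵀ
= [(2)(4) + (0)(-5), (0)(4) + (2)(-5)]ᵀ
= [8, -10]ᵀ
Result: (8, -10)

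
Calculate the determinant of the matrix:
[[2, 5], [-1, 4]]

For a 2×2 matrix [[a, b], [c, d]], det = ad - bc
det = (2)(4) - (5)(-1) = 8 - -5 = 13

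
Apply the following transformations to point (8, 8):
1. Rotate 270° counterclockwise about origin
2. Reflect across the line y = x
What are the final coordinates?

Step 1: Rotate 270° → (8, -8)
Step 2: Reflect across line y = x → (-8, 8)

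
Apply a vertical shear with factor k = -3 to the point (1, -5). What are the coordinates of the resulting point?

Shear matrix for vertical shear with factor k = -3:
[[1, 0], [-3, 1]]
Result: (1, -5) → (1, -8)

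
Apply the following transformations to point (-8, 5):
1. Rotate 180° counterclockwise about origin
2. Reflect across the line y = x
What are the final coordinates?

Step 1: Rotate 180° → (8, -5)
Step 2: Reflect across line y = x → (-5, 8)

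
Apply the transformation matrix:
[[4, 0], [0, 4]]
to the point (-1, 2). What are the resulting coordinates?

Matrix multiplication:
[[4, 0], [0, 4]] × [-1, 2]ᵀ
= [(4)(-1) + (0)(2), (0)(-1) + (4)(2)]ᵀ
= [-4, 8]ᵀ
Result: (-4, 8)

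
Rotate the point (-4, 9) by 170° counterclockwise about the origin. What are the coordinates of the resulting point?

Rotation matrix for 170°: [[cos 170°, -sin 170°], [sin 170°, cos 170°]] ≈ [[-0.984808, -0.173648], [0.173648, -0.984808]]
[[-0.984808, -0.173648], [0.173648, -0.984808]] × [-4, 9]ᵀ ≈ [2.3764, -9.5579]ᵀ
Result: (2.3764, -9.5579)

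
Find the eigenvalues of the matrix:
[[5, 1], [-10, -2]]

Characteristic equation: det(A - λI) = 0
λ² - (trace)λ + (det) = 0
trace = 5 + -2 = 3, det = (5)(-2) - (1)(-10) = 0
λ² - (3)λ + (0) = 0
λ = (3 ± √((3)² - 4·(0))) / 2 = (3 ± √9) / 2
Solving: λ = 0, 3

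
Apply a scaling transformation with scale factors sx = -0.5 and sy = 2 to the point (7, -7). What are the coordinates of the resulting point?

Scaling matrix:
[[-0.50, 0], [0, 2]]
Result: (7 × -0.5, -7 × 2) = (-3.5, -14)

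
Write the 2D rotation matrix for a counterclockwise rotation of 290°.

Rotation matrix formula: [[cos θ, -sin θ], [sin θ, cos θ]]
For θ = 290°:
cos(290°) = 0.3420
sin(290°) = -0.9397
Result: [[0.3420, 0.9397], [-0.9397, 0.3420]]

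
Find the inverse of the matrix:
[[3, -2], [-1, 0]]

For [[a,b],[c,d]], inverse = (1/det)·[[d,-b],[-c,a]]
det = (3)(0) - (-2)(-1) = 0 - 2 = -2
Inverse = (1/-2)·[[0, 2], [1, 3]]
= [[0, -1], [-1/2, -3/2]]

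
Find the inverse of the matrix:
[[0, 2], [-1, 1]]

For [[a,b],[c,d]], inverse = (1/det)·[[d,-b],[-c,a]]
det = (0)(1) - (2)(-1) = 0 - -2 = 2
Inverse = (1/2)·[[1, -2], [1, 0]]
= [[1/2, -1], [1/2, 0]]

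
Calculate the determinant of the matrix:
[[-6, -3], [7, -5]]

For a 2×2 matrix [[a, b], [c, d]], det = ad - bc
det = (-6)(-5) - (-3)(7) = 30 - -21 = 51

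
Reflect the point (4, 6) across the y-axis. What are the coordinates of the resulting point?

Reflection across y-axis: (4, 6) → (-4, 6)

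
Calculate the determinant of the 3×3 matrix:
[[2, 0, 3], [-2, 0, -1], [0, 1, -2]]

Expansion along first row:
det = 2·det([[0,-1],[1,-2]]) - 0·det([[-2,-1],[0,-2]]) + 3·det([[-2,0],[0,1]])
    = 2·(0·-2 - -1·1) - 0·(-2·-2 - -1·0) + 3·(-2·1 - 0·0)
    = 2·1 - 0·4 + 3·-2
    = 2 + 0 + -6 = -4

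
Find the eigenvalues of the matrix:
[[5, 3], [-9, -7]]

Characteristic equation: det(A - λI) = 0
λ² - (trace)λ + (det) = 0
trace = 5 + -7 = -2, det = (5)(-7) - (3)(-9) = -8
λ² - (-2)λ + (-8) = 0
λ = (-2 ± √((-2)² - 4·(-8))) / 2 = (-2 ± √36) / 2
Solving: λ = -4, 2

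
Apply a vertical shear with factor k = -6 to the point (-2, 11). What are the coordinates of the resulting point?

Shear matrix for vertical shear with factor k = -6:
[[1, 0], [-6, 1]]
Result: (-2, 11) → (-2, 23)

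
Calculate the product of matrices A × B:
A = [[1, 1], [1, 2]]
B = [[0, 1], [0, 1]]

Matrix multiplication:
C[0][0] = 1×0 + 1×0 = 0
C[0][1] = 1×1 + 1×1 = 2
C[1][0] = 1×0 + 2×0 = 0
C[1][1] = 1×1 + 2×1 = 3
Result: [[0, 2], [0, 3]]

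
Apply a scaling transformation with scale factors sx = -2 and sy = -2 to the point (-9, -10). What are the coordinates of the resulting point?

Scaling matrix:
[[-2, 0], [0, -2]]
Result: (-9 × -2, -10 × -2) = (18, 20)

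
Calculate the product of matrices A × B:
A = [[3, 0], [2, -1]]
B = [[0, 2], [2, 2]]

Matrix multiplication:
C[0][0] = 3×0 + 0×2 = 0
C[0][1] = 3×2 + 0×2 = 6
C[1][0] = 2×0 + -1×2 = -2
C[1][1] = 2×2 + -1×2 = 2
Result: [[0, 6], [-2, 2]]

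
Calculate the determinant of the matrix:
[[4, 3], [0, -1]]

For a 2×2 matrix [[a, b], [c, d]], det = ad - bc
det = (4)(-1) - (3)(0) = -4 - 0 = -4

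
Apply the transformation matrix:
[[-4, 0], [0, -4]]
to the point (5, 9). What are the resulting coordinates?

Matrix multiplication:
[[-4, 0], [0, -4]] × [5, 9]ᵀ
= [(-4)(5) + (0)(9), (0)(5) + (-4)(9)]ᵀ
= [-20, -36]ᵀ
Result: (-20, -36)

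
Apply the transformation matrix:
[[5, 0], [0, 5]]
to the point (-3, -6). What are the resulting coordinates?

Matrix multiplication:
[[5, 0], [0, 5]] × [-3, -6]ᵀ
= [(5)(-3) + (0)(-6), (0)(-3) + (5)(-6)]ᵀ
= [-15, -30]ᵀ
Result: (-15, -30)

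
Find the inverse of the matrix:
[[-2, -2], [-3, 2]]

For [[a,b],[c,d]], inverse = (1/det)·[[d,-b],[-c,a]]
det = (-2)(2) - (-2)(-3) = -4 - 6 = -10
Inverse = (1/-10)·[[2, 2], [3, -2]]
= [[-1/5, -1/5], [-3/10, 1/5]]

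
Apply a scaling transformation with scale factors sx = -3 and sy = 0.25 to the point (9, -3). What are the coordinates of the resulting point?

Scaling matrix:
[[-3, 0], [0, 0.25]]
Result: (9 × -3, -3 × 0.25) = (-27, -0.75)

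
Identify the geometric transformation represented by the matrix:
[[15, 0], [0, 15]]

This matrix represents: uniform scaling by factor 15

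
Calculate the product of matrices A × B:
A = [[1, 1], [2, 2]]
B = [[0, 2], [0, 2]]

Matrix multiplication:
C[0][0] = 1×0 + 1×0 = 0
C[0][1] = 1×2 + 1×2 = 4
C[1][0] = 2×0 + 2×0 = 0
C[1][1] = 2×2 + 2×2 = 8
Result: [[0, 4], [0, 8]]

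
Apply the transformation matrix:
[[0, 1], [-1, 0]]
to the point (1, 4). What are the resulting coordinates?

Matrix multiplication:
[[0, 1], [-1, 0]] × [1, 4]ᵀ
= [(0)(1) + (1)(4), (-1)(1) + (0)(4)]ᵀ
= [4, -1]ᵀ
Result: (4, -1)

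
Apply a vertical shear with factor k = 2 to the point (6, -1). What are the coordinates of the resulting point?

Shear matrix for vertical shear with factor k = 2:
[[1, 0], [2, 1]]
Result: (6, -1) → (6, 11)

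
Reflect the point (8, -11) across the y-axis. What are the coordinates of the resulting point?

Reflection across y-axis: (8, -11) → (-8, -11)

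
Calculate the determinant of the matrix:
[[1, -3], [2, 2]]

For a 2×2 matrix [[a, b], [c, d]], det = ad - bc
det = (1)(2) - (-3)(2) = 2 - -6 = 8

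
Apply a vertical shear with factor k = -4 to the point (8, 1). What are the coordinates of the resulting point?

Shear matrix for vertical shear with factor k = -4:
[[1, 0], [-4, 1]]
Result: (8, 1) → (8, -31)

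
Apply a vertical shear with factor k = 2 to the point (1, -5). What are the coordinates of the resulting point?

Shear matrix for vertical shear with factor k = 2:
[[1, 0], [2, 1]]
Result: (1, -5) → (1, -3)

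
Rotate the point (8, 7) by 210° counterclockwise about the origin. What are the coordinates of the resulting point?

Rotation matrix for 210°: [[cos 210°, -sin 210°], [sin 210°, cos 210°]] ≈ [[-0.866025, 0.500000], [-0.500000, -0.866025]]
[[-0.866025, 0.500000], [-0.500000, -0.866025]] × [8, 7]ᵀ ≈ [-3.4282, -10.0622]ᵀ
Result: (-3.4282, -10.0622)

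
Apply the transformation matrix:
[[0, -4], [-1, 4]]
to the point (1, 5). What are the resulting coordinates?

Matrix multiplication:
[[0, -4], [-1, 4]] × [1, 5]ᵀ
= [(0)(1) + (-4)(5), (-1)(1) + (4)(5)]ᵀ
= [-20, 19]ᵀ
Result: (-20, 19)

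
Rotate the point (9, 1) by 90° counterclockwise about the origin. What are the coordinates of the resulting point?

Rotation matrix for 90°: [[cos 90°, -sin 90°], [sin 90°, cos 90°]] = [[0, -1], [1, 0]]
[[0, -1], [1, 0]] × [9, 1]ᵀ = [-1, 9]ᵀ
Result: (-1, 9)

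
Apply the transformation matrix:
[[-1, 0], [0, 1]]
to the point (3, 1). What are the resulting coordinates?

Matrix multiplication:
[[-1, 0], [0, 1]] × [3, 1]ᵀ
= [(-1)(3) + (0)(1), (0)(3) + (1)(1)]ᵀ
= [-3, 1]ᵀ
Result: (-3, 1)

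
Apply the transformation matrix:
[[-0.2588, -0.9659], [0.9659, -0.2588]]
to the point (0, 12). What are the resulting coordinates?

Matrix multiplication:
[[-0.2588, -0.9659], [0.9659, -0.2588]] × [0, 12]ᵀ
= [(-0.2588)(0) + (-0.9659)(12), (0.9659)(0) + (-0.2588)(12)]ᵀ
= [-11.5908, -3.1056]ᵀ
Result: (-11.5908, -3.1056)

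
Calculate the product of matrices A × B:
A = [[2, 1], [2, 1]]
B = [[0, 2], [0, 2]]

Matrix multiplication:
C[0][0] = 2×0 + 1×0 = 0
C[0][1] = 2×2 + 1×2 = 6
C[1][0] = 2×0 + 1×0 = 0
C[1][1] = 2×2 + 1×2 = 6
Result: [[0, 6], [0, 6]]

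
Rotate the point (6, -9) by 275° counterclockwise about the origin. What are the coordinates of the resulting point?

Rotation matrix for 275°: [[cos 275°, -sin 275°], [sin 275°, cos 275°]] ≈ [[0.087156, 0.996195], [-0.996195, 0.087156]]
[[0.087156, 0.996195], [-0.996195, 0.087156]] × [6, -9]ᵀ ≈ [-8.4428, -6.7616]ᵀ
Result: (-8.4428, -6.7616)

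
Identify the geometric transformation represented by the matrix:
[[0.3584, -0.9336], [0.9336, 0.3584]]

This matrix represents: rotation by 69° counterclockwise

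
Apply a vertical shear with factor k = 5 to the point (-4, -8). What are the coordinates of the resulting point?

Shear matrix for vertical shear with factor k = 5:
[[1, 0], [5, 1]]
Result: (-4, -8) → (-4, -28)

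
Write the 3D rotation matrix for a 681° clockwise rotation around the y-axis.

Rotation matrix for clockwise 681° around y-axis:
A clockwise rotation by 681° is a counterclockwise rotation by -681°.
cos(-681°) = 0.7771, sin(-681°) = 0.6293
Result: [[0.7771, 0, 0.6293], [0, 1, 0], [-0.6293, 0, 0.7771]]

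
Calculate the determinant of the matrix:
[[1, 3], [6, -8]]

For a 2×2 matrix [[a, b], [c, d]], det = ad - bc
det = (1)(-8) - (3)(6) = -8 - 18 = -26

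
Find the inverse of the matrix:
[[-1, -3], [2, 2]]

For [[a,b],[c,d]], inverse = (1/det)·[[d,-b],[-c,a]]
det = (-1)(2) - (-3)(2) = -2 - -6 = 4
Inverse = (1/4)·[[2, 3], [-2, -1]]
= [[1/2, 3/4], [-1/2, -1/4]]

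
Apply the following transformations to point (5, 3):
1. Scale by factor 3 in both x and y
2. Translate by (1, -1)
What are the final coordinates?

Step 1: Scale (5, 3) by 3 → (15, 9)
Step 2: Translate by (1, -1) → (16, 8)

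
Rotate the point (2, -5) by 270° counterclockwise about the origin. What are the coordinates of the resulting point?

Rotation matrix for 270°: [[cos 270°, -sin 270°], [sin 270°, cos 270°]] = [[0, 1], [-1, 0]]
[[0, 1], [-1, 0]] × [2, -5]ᵀ = [-5, -2]ᵀ
Result: (-5, -2)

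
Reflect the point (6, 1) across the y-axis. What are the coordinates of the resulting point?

Reflection across y-axis: (6, 1) → (-6, 1)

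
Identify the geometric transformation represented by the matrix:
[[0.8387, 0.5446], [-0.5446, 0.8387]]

This matrix represents: rotation by 327° counterclockwise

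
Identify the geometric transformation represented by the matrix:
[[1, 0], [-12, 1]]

This matrix represents: vertical shear with factor -12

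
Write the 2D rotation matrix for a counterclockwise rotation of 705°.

Rotation matrix formula: [[cos θ, -sin θ], [sin θ, cos θ]]
For θ = 705°:
cos(705°) = 0.9659
sin(705°) = -0.2588
Result: [[0.9659, 0.2588], [-0.2588, 0.9659]]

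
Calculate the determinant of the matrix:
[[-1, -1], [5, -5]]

For a 2×2 matrix [[a, b], [c, d]], det = ad - bc
det = (-1)(-5) - (-1)(5) = 5 - -5 = 10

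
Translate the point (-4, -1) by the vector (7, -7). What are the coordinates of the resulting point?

Translation by (7, -7) (homogeneous matrix [[1, 0, 7], [0, 1, -7], [0, 0, 1]]):
x' = -4 + 7 = 3
y' = -1 + -7 = -8
Result: (3, -8)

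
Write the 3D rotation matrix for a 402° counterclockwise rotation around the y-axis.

Rotation matrix for counterclockwise 402° around y-axis:
cos(402°) = 0.7431, sin(402°) = 0.6691
Result: [[0.7431, 0, 0.6691], [0, 1, 0], [-0.6691, 0, 0.7431]]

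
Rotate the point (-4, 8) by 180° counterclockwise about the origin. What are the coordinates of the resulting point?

Rotation matrix for 180°: [[cos 180°, -sin 180°], [sin 180°, cos 180°]] = [[-1, 0], [0, -1]]
[[-1, 0], [0, -1]] × [-4, 8]ᵀ = [4, -8]ᵀ
Result: (4, -8)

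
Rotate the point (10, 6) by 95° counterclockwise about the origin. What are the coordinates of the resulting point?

Rotation matrix for 95°: [[cos 95°, -sin 95°], [sin 95°, cos 95°]] ≈ [[-0.087156, -0.996195], [0.996195, -0.087156]]
[[-0.087156, -0.996195], [0.996195, -0.087156]] × [10, 6]ᵀ ≈ [-6.8487, 9.4390]ᵀ
Result: (-6.8487, 9.4390)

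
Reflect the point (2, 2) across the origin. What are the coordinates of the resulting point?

Reflection across origin: (2, 2) → (-2, -2)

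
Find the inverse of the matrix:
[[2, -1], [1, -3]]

For [[a,b],[c,d]], inverse = (1/det)·[[d,-b],[-c,a]]
det = (2)(-3) - (-1)(1) = -6 - -1 = -5
Inverse = (1/-5)·[[-3, 1], [-1, 2]]
= [[3/5, -1/5], [1/5, -2/5]]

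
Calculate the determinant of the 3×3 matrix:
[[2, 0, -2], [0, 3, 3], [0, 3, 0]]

Expansion along first row:
det = 2·det([[3,3],[3,0]]) - 0·det([[0,3],[0,0]]) + -2·det([[0,3],[0,3]])
    = 2·(3·0 - 3·3) - 0·(0·0 - 3·0) + -2·(0·3 - 3·0)
    = 2·-9 - 0·0 + -2·0
    = -18 + 0 + 0 = -18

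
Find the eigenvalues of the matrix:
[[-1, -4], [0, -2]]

Characteristic equation: det(A - λI) = 0
λ² - (trace)λ + (det) = 0
trace = -1 + -2 = -3, det = (-1)(-2) - (-4)(0) = 2
λ² - (-3)λ + (2) = 0
λ = (-3 ± √((-3)² - 4·(2))) / 2 = (-3 ± √1) / 2
Solving: λ = -2, -1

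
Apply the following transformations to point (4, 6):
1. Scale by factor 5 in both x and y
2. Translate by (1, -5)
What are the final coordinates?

Step 1: Scale (4, 6) by 5 → (20, 30)
Step 2: Translate by (1, -5) → (21, 25)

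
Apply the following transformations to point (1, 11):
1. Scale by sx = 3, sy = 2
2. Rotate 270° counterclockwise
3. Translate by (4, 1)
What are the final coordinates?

Step 1: Scale → (3, 22)
Step 2: Rotate 270° → (22, -3)
Step 3: Translate → (26, -2)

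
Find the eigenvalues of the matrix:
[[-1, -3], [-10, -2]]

Characteristic equation: det(A - λI) = 0
λ² - (trace)λ + (det) = 0
trace = -1 + -2 = -3, det = (-1)(-2) - (-3)(-10) = -28
λ² - (-3)λ + (-28) = 0
λ = (-3 ± √((-3)² - 4·(-28))) / 2 = (-3 ± √121) / 2
Solving: λ = -7, 4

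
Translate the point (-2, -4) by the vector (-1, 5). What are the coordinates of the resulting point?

Translation by (-1, 5) (homogeneous matrix [[1, 0, -1], [0, 1, 5], [0, 0, 1]]):
x' = -2 + -1 = -3
y' = -4 + 5 = 1
Result: (-3, 1)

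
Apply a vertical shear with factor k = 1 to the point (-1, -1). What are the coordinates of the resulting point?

Shear matrix for vertical shear with factor k = 1:
[[1, 0], [1, 1]]
Result: (-1, -1) → (-1, -2)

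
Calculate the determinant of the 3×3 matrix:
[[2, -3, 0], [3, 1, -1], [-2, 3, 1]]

Expansion along first row:
det = 2·det([[1,-1],[3,1]]) - -3·det([[3,-1],[-2,1]]) + 0·det([[3,1],[-2,3]])
    = 2·(1·1 - -1·3) - -3·(3·1 - -1·-2) + 0·(3·3 - 1·-2)
    = 2·4 - -3·1 + 0·11
    = 8 + 3 + 0 = 11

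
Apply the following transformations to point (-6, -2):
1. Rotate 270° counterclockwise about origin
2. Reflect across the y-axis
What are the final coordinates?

Step 1: Rotate 270° → (-2, 6)
Step 2: Reflect across y-axis → (2, 6)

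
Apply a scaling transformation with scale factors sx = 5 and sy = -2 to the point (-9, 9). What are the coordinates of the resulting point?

Scaling matrix:
[[5, 0], [0, -2]]
Result: (-9 × 5, 9 × -2) = (-45, -18)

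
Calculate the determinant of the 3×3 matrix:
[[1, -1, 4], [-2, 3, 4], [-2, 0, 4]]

Expansion along first row:
det = 1·det([[3,4],[0,4]]) - -1·det([[-2,4],[-2,4]]) + 4·det([[-2,3],[-2,0]])
    = 1·(3·4 - 4·0) - -1·(-2·4 - 4·-2) + 4·(-2·0 - 3·-2)
    = 1·12 - -1·0 + 4·6
    = 12 + 0 + 24 = 36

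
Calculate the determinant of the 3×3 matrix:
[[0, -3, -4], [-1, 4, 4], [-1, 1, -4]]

Expansion along first row:
det = 0·det([[4,4],[1,-4]]) - -3·det([[-1,4],[-1,-4]]) + -4·det([[-1,4],[-1,1]])
    = 0·(4·-4 - 4·1) - -3·(-1·-4 - 4·-1) + -4·(-1·1 - 4·-1)
    = 0·-20 - -3·8 + -4·3
    = 0 + 24 + -12 = 12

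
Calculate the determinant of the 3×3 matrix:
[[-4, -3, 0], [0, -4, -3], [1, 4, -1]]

Expansion along first row:
det = -4·det([[-4,-3],[4,-1]]) - -3·det([[0,-3],[1,-1]]) + 0·det([[0,-4],[1,4]])
    = -4·(-4·-1 - -3·4) - -3·(0·-1 - -3·1) + 0·(0·4 - -4·1)
    = -4·16 - -3·3 + 0·4
    = -64 + 9 + 0 = -55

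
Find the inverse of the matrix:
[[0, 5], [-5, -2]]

For [[a,b],[c,d]], inverse = (1/det)·[[d,-b],[-c,a]]
det = (0)(-2) - (5)(-5) = 0 - -25 = 25
Inverse = (1/25)·[[-2, -5], [5, 0]]
= [[-2/25, -1/5], [1/5, 0]]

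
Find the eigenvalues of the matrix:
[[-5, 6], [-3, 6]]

Characteristic equation: det(A - λI) = 0
λ² - (trace)λ + (det) = 0
trace = -5 + 6 = 1, det = (-5)(6) - (6)(-3) = -12
λ² - (1)λ + (-12) = 0
λ = (1 ± √((1)² - 4·(-12))) / 2 = (1 ± √49) / 2
Solving: λ = -3, 4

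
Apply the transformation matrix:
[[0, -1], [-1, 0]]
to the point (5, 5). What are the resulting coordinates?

Matrix multiplication:
[[0, -1], [-1, 0]] × [5, 5]ᵀ
= [(0)(5) + (-1)(5), (-1)(5) + (0)(5)]ᵀ
= [-5, -5]ᵀ
Result: (-5, -5)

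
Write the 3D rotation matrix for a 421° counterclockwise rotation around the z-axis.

Rotation matrix for counterclockwise 421° around z-axis:
cos(421°) = 0.4848, sin(421°) = 0.8746
Result: [[0.4848, -0.8746, 0], [0.8746, 0.4848, 0], [0, 0, 1]]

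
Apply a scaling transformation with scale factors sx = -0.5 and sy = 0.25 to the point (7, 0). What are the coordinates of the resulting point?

Scaling matrix:
[[-0.50, 0], [0, 0.25]]
Result: (7 × -0.5, 0 × 0.25) = (-3.5, 0)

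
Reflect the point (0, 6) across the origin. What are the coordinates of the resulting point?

Reflection across origin: (0, 6) → (0, -6)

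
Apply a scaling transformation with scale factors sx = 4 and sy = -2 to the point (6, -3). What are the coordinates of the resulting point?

Scaling matrix:
[[4, 0], [0, -2]]
Result: (6 × 4, -3 × -2) = (24, 6)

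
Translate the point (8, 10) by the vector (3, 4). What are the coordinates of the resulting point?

Translation by (3, 4) (homogeneous matrix [[1, 0, 3], [0, 1, 4], [0, 0, 1]]):
x' = 8 + 3 = 11
y' = 10 + 4 = 14
Result: (11, 14)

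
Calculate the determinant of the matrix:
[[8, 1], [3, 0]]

For a 2×2 matrix [[a, b], [c, d]], det = ad - bc
det = (8)(0) - (1)(3) = 0 - 3 = -3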